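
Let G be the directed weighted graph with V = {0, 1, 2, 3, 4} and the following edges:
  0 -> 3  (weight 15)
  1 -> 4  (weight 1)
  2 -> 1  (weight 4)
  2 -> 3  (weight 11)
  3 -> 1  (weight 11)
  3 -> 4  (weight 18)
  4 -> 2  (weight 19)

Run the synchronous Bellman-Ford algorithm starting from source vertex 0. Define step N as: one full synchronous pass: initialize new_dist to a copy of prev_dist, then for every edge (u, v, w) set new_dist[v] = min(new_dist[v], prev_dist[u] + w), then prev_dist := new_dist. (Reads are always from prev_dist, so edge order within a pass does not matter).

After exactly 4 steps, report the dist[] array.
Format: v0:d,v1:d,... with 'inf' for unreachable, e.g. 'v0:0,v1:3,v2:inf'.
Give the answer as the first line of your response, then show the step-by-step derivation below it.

v0:0,v1:26,v2:46,v3:15,v4:27

step 1: dist = v0:0,v1:inf,v2:inf,v3:15,v4:inf
step 2: dist = v0:0,v1:26,v2:inf,v3:15,v4:33
step 3: dist = v0:0,v1:26,v2:52,v3:15,v4:27
step 4: dist = v0:0,v1:26,v2:46,v3:15,v4:27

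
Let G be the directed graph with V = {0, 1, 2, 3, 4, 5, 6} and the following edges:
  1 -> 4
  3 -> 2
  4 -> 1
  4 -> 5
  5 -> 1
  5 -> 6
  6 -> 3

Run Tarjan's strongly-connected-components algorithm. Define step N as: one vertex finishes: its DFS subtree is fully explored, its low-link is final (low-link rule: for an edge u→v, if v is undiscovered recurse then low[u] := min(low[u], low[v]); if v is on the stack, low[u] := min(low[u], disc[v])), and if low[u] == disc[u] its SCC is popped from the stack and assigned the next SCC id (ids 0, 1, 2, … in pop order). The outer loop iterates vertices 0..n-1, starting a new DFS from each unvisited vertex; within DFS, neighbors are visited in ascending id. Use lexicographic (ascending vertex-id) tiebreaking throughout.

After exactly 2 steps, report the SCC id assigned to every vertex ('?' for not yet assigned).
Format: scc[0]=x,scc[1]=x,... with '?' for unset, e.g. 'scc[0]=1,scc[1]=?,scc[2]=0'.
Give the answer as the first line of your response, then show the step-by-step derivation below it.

scc[0]=0,scc[1]=?,scc[2]=1,scc[3]=?,scc[4]=?,scc[5]=?,scc[6]=?

step 1: low=(low[0]=0,low[1]=?,low[2]=?,low[3]=?,low[4]=?,low[5]=?,low[6]=?); scc=(scc[0]=0,scc[1]=?,scc[2]=?,scc[3]=?,scc[4]=?,scc[5]=?,scc[6]=?)
step 2: low=(low[0]=0,low[1]=1,low[2]=6,low[3]=5,low[4]=1,low[5]=1,low[6]=4); scc=(scc[0]=0,scc[1]=?,scc[2]=1,scc[3]=?,scc[4]=?,scc[5]=?,scc[6]=?)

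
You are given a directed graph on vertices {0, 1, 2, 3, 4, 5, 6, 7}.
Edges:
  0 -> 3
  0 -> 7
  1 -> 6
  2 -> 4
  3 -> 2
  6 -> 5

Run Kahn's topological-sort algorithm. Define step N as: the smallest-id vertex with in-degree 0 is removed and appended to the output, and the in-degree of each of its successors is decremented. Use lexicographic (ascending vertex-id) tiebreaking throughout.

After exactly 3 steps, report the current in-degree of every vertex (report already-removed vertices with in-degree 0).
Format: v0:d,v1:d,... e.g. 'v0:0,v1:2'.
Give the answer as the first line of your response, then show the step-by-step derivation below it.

v0:0,v1:0,v2:0,v3:0,v4:1,v5:1,v6:0,v7:0

step 1: output 0; order=[0]; indeg=(0,0,1,0,1,1,1,0)
step 2: output 1; order=[0,1]; indeg=(0,0,1,0,1,1,0,0)
step 3: output 3; order=[0,1,3]; indeg=(0,0,0,0,1,1,0,0)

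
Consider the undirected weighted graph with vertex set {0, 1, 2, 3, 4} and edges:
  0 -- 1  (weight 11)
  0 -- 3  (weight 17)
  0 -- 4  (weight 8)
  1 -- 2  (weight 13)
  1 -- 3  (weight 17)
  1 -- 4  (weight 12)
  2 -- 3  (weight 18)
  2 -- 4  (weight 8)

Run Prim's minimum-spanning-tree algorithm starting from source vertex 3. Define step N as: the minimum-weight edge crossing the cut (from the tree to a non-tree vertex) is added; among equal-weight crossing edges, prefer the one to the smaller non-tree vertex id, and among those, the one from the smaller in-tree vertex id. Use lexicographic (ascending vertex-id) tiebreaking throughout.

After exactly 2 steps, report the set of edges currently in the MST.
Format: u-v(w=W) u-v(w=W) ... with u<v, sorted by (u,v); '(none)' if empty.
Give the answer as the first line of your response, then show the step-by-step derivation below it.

0-3(w=17) 0-4(w=8)

step 1: add edge 0-3 (w=17); MST = {0-3(w=17)}
step 2: add edge 0-4 (w=8); MST = {0-3(w=17) 0-4(w=8)}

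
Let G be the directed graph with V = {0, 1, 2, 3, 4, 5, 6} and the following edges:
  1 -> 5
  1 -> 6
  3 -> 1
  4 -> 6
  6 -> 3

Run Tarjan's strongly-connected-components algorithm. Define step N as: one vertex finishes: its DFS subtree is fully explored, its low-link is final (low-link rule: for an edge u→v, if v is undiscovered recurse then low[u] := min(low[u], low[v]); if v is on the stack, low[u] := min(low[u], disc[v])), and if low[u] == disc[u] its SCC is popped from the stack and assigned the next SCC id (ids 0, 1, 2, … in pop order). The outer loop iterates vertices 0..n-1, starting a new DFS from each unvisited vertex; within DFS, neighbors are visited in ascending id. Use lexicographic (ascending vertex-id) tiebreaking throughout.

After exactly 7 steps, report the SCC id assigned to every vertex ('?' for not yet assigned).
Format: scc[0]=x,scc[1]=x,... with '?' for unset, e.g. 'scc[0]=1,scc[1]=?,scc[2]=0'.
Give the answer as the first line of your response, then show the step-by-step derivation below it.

scc[0]=0,scc[1]=2,scc[2]=3,scc[3]=2,scc[4]=4,scc[5]=1,scc[6]=2

step 1: low=(low[0]=0,low[1]=?,low[2]=?,low[3]=?,low[4]=?,low[5]=?,low[6]=?); scc=(scc[0]=0,scc[1]=?,scc[2]=?,scc[3]=?,scc[4]=?,scc[5]=?,scc[6]=?)
step 2: low=(low[0]=0,low[1]=1,low[2]=?,low[3]=?,low[4]=?,low[5]=2,low[6]=?); scc=(scc[0]=0,scc[1]=?,scc[2]=?,scc[3]=?,scc[4]=?,scc[5]=1,scc[6]=?)
step 3: low=(low[0]=0,low[1]=1,low[2]=?,low[3]=1,low[4]=?,low[5]=2,low[6]=3); scc=(scc[0]=0,scc[1]=?,scc[2]=?,scc[3]=?,scc[4]=?,scc[5]=1,scc[6]=?)
step 4: low=(low[0]=0,low[1]=1,low[2]=?,low[3]=1,low[4]=?,low[5]=2,low[6]=1); scc=(scc[0]=0,scc[1]=?,scc[2]=?,scc[3]=?,scc[4]=?,scc[5]=1,scc[6]=?)
step 5: low=(low[0]=0,low[1]=1,low[2]=?,low[3]=1,low[4]=?,low[5]=2,low[6]=1); scc=(scc[0]=0,scc[1]=2,scc[2]=?,scc[3]=2,scc[4]=?,scc[5]=1,scc[6]=2)
step 6: low=(low[0]=0,low[1]=1,low[2]=5,low[3]=1,low[4]=?,low[5]=2,low[6]=1); scc=(scc[0]=0,scc[1]=2,scc[2]=3,scc[3]=2,scc[4]=?,scc[5]=1,scc[6]=2)
step 7: low=(low[0]=0,low[1]=1,low[2]=5,low[3]=1,low[4]=6,low[5]=2,low[6]=1); scc=(scc[0]=0,scc[1]=2,scc[2]=3,scc[3]=2,scc[4]=4,scc[5]=1,scc[6]=2)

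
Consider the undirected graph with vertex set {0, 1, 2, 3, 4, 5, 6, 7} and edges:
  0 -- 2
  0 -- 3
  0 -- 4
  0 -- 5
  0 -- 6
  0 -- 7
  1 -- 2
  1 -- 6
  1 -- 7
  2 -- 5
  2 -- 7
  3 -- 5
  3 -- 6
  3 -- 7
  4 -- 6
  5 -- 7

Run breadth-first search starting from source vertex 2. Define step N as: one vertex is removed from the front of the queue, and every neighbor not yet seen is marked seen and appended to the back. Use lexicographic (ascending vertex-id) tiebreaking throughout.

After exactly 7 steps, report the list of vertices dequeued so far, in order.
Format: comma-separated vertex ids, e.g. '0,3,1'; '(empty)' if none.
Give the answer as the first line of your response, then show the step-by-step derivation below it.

2,0,1,5,7,3,4

step 1: dequeue 2; queue=[0,1,5,7]; order=2
step 2: dequeue 0; queue=[1,5,7,3,4,6]; order=2,0
step 3: dequeue 1; queue=[5,7,3,4,6]; order=2,0,1
step 4: dequeue 5; queue=[7,3,4,6]; order=2,0,1,5
step 5: dequeue 7; queue=[3,4,6]; order=2,0,1,5,7
step 6: dequeue 3; queue=[4,6]; order=2,0,1,5,7,3
step 7: dequeue 4; queue=[6]; order=2,0,1,5,7,3,4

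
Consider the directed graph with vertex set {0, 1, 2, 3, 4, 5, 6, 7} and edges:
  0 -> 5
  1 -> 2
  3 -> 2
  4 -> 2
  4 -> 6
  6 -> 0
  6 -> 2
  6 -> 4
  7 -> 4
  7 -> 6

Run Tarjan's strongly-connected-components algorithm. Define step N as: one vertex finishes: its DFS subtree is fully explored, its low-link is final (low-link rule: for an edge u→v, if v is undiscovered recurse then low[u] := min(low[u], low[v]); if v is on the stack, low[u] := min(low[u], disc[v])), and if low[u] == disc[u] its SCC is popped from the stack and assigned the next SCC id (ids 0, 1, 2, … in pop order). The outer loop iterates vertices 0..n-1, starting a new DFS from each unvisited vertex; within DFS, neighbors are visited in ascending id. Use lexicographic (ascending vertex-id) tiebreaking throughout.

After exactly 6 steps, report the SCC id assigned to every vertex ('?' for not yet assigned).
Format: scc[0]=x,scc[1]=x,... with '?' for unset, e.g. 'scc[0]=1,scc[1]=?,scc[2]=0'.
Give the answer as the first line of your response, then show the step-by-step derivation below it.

scc[0]=1,scc[1]=3,scc[2]=2,scc[3]=4,scc[4]=?,scc[5]=0,scc[6]=?,scc[7]=?

step 1: low=(low[0]=0,low[1]=?,low[2]=?,low[3]=?,low[4]=?,low[5]=1,low[6]=?,low[7]=?); scc=(scc[0]=?,scc[1]=?,scc[2]=?,scc[3]=?,scc[4]=?,scc[5]=0,scc[6]=?,scc[7]=?)
step 2: low=(low[0]=0,low[1]=?,low[2]=?,low[3]=?,low[4]=?,low[5]=1,low[6]=?,low[7]=?); scc=(scc[0]=1,scc[1]=?,scc[2]=?,scc[3]=?,scc[4]=?,scc[5]=0,scc[6]=?,scc[7]=?)
step 3: low=(low[0]=0,low[1]=2,low[2]=3,low[3]=?,low[4]=?,low[5]=1,low[6]=?,low[7]=?); scc=(scc[0]=1,scc[1]=?,scc[2]=2,scc[3]=?,scc[4]=?,scc[5]=0,scc[6]=?,scc[7]=?)
step 4: low=(low[0]=0,low[1]=2,low[2]=3,low[3]=?,low[4]=?,low[5]=1,low[6]=?,low[7]=?); scc=(scc[0]=1,scc[1]=3,scc[2]=2,scc[3]=?,scc[4]=?,scc[5]=0,scc[6]=?,scc[7]=?)
step 5: low=(low[0]=0,low[1]=2,low[2]=3,low[3]=4,low[4]=?,low[5]=1,low[6]=?,low[7]=?); scc=(scc[0]=1,scc[1]=3,scc[2]=2,scc[3]=4,scc[4]=?,scc[5]=0,scc[6]=?,scc[7]=?)
step 6: low=(low[0]=0,low[1]=2,low[2]=3,low[3]=4,low[4]=5,low[5]=1,low[6]=5,low[7]=?); scc=(scc[0]=1,scc[1]=3,scc[2]=2,scc[3]=4,scc[4]=?,scc[5]=0,scc[6]=?,scc[7]=?)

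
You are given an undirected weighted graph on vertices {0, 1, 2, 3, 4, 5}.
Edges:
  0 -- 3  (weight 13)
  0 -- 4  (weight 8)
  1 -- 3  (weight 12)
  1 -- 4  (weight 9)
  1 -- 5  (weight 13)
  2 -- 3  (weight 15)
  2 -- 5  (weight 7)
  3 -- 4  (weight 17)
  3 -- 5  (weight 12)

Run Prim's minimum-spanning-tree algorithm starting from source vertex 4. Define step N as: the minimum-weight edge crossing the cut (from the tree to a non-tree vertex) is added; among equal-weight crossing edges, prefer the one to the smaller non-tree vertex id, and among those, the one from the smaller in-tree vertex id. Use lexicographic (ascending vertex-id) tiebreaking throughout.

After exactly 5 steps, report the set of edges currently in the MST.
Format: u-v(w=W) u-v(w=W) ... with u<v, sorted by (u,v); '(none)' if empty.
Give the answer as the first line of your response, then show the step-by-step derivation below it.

0-4(w=8) 1-3(w=12) 1-4(w=9) 2-5(w=7) 3-5(w=12)

step 1: add edge 0-4 (w=8); MST = {0-4(w=8)}
step 2: add edge 1-4 (w=9); MST = {0-4(w=8) 1-4(w=9)}
step 3: add edge 1-3 (w=12); MST = {0-4(w=8) 1-3(w=12) 1-4(w=9)}
step 4: add edge 3-5 (w=12); MST = {0-4(w=8) 1-3(w=12) 1-4(w=9) 3-5(w=12)}
step 5: add edge 2-5 (w=7); MST = {0-4(w=8) 1-3(w=12) 1-4(w=9) 2-5(w=7) 3-5(w=12)}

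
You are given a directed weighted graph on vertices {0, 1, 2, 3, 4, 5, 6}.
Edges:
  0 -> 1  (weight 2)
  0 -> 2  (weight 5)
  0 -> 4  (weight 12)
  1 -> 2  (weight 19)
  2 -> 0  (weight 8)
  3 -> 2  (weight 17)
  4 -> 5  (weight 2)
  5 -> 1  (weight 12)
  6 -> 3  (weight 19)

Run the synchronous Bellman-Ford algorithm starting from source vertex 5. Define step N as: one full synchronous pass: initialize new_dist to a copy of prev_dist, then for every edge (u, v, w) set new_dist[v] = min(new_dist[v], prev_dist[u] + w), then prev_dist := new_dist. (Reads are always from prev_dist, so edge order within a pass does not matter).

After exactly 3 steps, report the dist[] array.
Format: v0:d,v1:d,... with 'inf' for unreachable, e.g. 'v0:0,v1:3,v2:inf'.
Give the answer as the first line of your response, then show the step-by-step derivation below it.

v0:39,v1:12,v2:31,v3:inf,v4:inf,v5:0,v6:inf

step 1: dist = v0:inf,v1:12,v2:inf,v3:inf,v4:inf,v5:0,v6:inf
step 2: dist = v0:inf,v1:12,v2:31,v3:inf,v4:inf,v5:0,v6:inf
step 3: dist = v0:39,v1:12,v2:31,v3:inf,v4:inf,v5:0,v6:inf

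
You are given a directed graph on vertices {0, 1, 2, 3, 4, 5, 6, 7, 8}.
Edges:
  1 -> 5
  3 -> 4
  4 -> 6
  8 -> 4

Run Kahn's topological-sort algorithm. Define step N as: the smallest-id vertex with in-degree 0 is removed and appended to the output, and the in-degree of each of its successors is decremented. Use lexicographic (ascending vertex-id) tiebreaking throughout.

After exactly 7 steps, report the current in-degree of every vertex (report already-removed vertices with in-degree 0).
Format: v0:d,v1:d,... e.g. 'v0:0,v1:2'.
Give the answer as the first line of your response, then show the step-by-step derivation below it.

v0:0,v1:0,v2:0,v3:0,v4:0,v5:0,v6:1,v7:0,v8:0

step 1: output 0; order=[0]; indeg=(0,0,0,0,2,1,1,0,0)
step 2: output 1; order=[0,1]; indeg=(0,0,0,0,2,0,1,0,0)
step 3: output 2; order=[0,1,2]; indeg=(0,0,0,0,2,0,1,0,0)
step 4: output 3; order=[0,1,2,3]; indeg=(0,0,0,0,1,0,1,0,0)
step 5: output 5; order=[0,1,2,3,5]; indeg=(0,0,0,0,1,0,1,0,0)
step 6: output 7; order=[0,1,2,3,5,7]; indeg=(0,0,0,0,1,0,1,0,0)
step 7: output 8; order=[0,1,2,3,5,7,8]; indeg=(0,0,0,0,0,0,1,0,0)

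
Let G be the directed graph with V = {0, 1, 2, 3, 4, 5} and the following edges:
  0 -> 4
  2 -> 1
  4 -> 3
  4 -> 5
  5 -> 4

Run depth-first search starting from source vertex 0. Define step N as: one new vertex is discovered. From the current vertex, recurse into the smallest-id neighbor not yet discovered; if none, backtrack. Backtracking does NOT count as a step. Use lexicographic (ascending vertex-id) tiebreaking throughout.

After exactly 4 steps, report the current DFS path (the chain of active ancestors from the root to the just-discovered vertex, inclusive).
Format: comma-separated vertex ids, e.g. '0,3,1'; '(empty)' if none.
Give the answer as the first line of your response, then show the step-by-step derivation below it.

0,4,5

step 1: discover 0; path=0; order=0
step 2: discover 4; path=0>4; order=0,4
step 3: discover 3; path=0>4>3; order=0,4,3
step 4: discover 5; path=0>4>5; order=0,4,3,5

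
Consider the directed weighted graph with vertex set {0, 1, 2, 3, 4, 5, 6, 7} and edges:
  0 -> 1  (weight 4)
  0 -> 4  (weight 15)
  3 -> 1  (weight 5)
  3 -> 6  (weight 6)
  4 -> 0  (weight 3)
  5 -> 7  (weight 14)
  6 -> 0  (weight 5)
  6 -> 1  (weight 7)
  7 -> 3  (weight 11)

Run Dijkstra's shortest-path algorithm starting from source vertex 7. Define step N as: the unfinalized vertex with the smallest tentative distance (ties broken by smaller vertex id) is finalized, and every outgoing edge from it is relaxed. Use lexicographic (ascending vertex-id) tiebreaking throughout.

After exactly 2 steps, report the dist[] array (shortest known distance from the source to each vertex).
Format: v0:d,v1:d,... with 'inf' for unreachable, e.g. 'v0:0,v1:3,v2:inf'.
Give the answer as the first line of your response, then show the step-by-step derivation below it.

v0:inf,v1:16,v2:inf,v3:11,v4:inf,v5:inf,v6:17,v7:0

step 1: dist = v0:inf,v1:inf,v2:inf,v3:11,v4:inf,v5:inf,v6:inf,v7:0
step 2: dist = v0:inf,v1:16,v2:inf,v3:11,v4:inf,v5:inf,v6:17,v7:0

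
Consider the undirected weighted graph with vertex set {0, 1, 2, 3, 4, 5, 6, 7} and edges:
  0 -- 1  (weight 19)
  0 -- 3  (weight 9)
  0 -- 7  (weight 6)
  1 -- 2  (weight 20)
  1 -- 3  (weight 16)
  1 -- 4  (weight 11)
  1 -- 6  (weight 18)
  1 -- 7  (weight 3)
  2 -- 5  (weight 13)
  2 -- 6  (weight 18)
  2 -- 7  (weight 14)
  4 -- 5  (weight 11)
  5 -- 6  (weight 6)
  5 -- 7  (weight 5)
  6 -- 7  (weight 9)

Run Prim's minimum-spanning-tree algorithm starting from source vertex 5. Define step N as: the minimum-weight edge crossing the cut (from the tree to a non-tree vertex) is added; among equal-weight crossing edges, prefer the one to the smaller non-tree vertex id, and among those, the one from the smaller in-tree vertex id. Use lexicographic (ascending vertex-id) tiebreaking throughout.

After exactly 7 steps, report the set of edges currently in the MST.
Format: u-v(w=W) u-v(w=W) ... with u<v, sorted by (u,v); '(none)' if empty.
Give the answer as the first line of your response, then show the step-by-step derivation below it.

0-3(w=9) 0-7(w=6) 1-4(w=11) 1-7(w=3) 2-5(w=13) 5-6(w=6) 5-7(w=5)

step 1: add edge 5-7 (w=5); MST = {5-7(w=5)}
step 2: add edge 1-7 (w=3); MST = {1-7(w=3) 5-7(w=5)}
step 3: add edge 0-7 (w=6); MST = {0-7(w=6) 1-7(w=3) 5-7(w=5)}
step 4: add edge 5-6 (w=6); MST = {0-7(w=6) 1-7(w=3) 5-6(w=6) 5-7(w=5)}
step 5: add edge 0-3 (w=9); MST = {0-3(w=9) 0-7(w=6) 1-7(w=3) 5-6(w=6) 5-7(w=5)}
step 6: add edge 1-4 (w=11); MST = {0-3(w=9) 0-7(w=6) 1-4(w=11) 1-7(w=3) 5-6(w=6) 5-7(w=5)}
step 7: add edge 2-5 (w=13); MST = {0-3(w=9) 0-7(w=6) 1-4(w=11) 1-7(w=3) 2-5(w=13) 5-6(w=6) 5-7(w=5)}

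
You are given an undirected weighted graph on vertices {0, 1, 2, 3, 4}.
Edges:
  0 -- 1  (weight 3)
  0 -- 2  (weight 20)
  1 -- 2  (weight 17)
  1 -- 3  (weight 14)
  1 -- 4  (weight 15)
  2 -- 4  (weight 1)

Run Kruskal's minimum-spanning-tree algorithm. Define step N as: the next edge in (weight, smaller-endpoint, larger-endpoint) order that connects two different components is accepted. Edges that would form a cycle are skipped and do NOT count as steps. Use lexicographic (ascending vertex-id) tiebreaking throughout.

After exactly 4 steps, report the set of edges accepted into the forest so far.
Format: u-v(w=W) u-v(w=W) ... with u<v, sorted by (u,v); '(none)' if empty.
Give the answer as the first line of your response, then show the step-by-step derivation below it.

0-1(w=3) 1-3(w=14) 1-4(w=15) 2-4(w=1)

step 1: add edge 2-4 (w=1); MST = {2-4(w=1)}
step 2: add edge 0-1 (w=3); MST = {0-1(w=3) 2-4(w=1)}
step 3: add edge 1-3 (w=14); MST = {0-1(w=3) 1-3(w=14) 2-4(w=1)}
step 4: add edge 1-4 (w=15); MST = {0-1(w=3) 1-3(w=14) 1-4(w=15) 2-4(w=1)}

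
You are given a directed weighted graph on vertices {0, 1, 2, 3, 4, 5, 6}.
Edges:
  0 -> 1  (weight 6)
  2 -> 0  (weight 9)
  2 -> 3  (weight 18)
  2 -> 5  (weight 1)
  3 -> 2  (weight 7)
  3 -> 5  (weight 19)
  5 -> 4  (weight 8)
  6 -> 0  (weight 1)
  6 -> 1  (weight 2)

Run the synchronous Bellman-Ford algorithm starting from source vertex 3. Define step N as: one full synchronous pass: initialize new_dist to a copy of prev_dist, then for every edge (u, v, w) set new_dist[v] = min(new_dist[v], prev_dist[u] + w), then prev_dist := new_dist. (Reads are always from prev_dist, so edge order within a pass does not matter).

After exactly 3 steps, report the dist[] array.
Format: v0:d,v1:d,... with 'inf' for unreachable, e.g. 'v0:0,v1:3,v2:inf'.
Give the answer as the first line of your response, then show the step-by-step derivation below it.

v0:16,v1:22,v2:7,v3:0,v4:16,v5:8,v6:inf

step 1: dist = v0:inf,v1:inf,v2:7,v3:0,v4:inf,v5:19,v6:inf
step 2: dist = v0:16,v1:inf,v2:7,v3:0,v4:27,v5:8,v6:inf
step 3: dist = v0:16,v1:22,v2:7,v3:0,v4:16,v5:8,v6:inf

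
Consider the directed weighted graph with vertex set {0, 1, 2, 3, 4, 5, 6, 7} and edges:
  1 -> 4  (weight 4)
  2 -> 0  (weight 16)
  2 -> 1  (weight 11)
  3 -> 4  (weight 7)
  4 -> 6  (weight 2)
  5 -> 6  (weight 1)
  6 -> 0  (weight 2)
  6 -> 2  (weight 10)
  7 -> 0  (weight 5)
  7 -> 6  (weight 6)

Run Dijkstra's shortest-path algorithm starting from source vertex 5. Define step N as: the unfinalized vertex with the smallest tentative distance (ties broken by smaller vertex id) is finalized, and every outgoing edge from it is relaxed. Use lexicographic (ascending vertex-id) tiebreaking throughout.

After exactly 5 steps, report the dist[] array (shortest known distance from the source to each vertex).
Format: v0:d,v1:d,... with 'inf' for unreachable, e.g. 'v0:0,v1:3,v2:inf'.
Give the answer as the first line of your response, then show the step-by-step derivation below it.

v0:3,v1:22,v2:11,v3:inf,v4:26,v5:0,v6:1,v7:inf

step 1: dist = v0:inf,v1:inf,v2:inf,v3:inf,v4:inf,v5:0,v6:1,v7:inf
step 2: dist = v0:3,v1:inf,v2:11,v3:inf,v4:inf,v5:0,v6:1,v7:inf
step 3: dist = v0:3,v1:inf,v2:11,v3:inf,v4:inf,v5:0,v6:1,v7:inf
step 4: dist = v0:3,v1:22,v2:11,v3:inf,v4:inf,v5:0,v6:1,v7:inf
step 5: dist = v0:3,v1:22,v2:11,v3:inf,v4:26,v5:0,v6:1,v7:inf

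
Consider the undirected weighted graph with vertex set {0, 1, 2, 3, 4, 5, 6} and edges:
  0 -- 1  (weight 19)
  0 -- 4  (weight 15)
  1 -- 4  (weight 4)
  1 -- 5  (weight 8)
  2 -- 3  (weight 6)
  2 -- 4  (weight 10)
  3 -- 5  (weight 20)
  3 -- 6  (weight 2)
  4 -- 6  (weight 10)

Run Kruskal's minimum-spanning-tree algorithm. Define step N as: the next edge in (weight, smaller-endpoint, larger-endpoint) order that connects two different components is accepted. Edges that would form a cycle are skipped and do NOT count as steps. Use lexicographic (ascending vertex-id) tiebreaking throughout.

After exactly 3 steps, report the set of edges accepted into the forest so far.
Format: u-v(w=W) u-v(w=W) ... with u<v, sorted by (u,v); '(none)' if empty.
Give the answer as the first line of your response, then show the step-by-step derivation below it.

1-4(w=4) 2-3(w=6) 3-6(w=2)

step 1: add edge 3-6 (w=2); MST = {3-6(w=2)}
step 2: add edge 1-4 (w=4); MST = {1-4(w=4) 3-6(w=2)}
step 3: add edge 2-3 (w=6); MST = {1-4(w=4) 2-3(w=6) 3-6(w=2)}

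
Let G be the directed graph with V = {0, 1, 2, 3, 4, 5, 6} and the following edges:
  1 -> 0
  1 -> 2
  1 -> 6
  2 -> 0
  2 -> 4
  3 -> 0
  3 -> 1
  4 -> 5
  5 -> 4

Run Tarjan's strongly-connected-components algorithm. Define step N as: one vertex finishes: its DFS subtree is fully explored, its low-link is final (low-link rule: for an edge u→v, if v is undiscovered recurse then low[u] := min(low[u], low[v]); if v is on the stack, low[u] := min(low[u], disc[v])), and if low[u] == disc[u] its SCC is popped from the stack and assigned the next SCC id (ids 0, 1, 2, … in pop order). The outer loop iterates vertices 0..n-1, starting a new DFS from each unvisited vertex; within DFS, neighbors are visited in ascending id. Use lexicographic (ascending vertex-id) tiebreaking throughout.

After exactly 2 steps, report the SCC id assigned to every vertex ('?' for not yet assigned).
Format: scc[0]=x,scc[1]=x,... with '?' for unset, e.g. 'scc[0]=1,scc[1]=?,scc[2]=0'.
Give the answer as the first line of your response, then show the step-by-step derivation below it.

scc[0]=0,scc[1]=?,scc[2]=?,scc[3]=?,scc[4]=?,scc[5]=?,scc[6]=?

step 1: low=(low[0]=0,low[1]=?,low[2]=?,low[3]=?,low[4]=?,low[5]=?,low[6]=?); scc=(scc[0]=0,scc[1]=?,scc[2]=?,scc[3]=?,scc[4]=?,scc[5]=?,scc[6]=?)
step 2: low=(low[0]=0,low[1]=1,low[2]=2,low[3]=?,low[4]=3,low[5]=3,low[6]=?); scc=(scc[0]=0,scc[1]=?,scc[2]=?,scc[3]=?,scc[4]=?,scc[5]=?,scc[6]=?)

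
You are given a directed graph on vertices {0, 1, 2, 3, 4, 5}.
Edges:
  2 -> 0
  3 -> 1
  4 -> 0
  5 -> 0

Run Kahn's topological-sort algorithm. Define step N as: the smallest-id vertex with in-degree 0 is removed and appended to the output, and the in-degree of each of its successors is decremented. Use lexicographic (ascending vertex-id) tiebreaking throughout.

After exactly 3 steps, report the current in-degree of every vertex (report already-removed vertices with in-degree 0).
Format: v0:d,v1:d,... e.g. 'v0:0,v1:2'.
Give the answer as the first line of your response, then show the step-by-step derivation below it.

v0:2,v1:0,v2:0,v3:0,v4:0,v5:0

step 1: output 2; order=[2]; indeg=(2,1,0,0,0,0)
step 2: output 3; order=[2,3]; indeg=(2,0,0,0,0,0)
step 3: output 1; order=[2,3,1]; indeg=(2,0,0,0,0,0)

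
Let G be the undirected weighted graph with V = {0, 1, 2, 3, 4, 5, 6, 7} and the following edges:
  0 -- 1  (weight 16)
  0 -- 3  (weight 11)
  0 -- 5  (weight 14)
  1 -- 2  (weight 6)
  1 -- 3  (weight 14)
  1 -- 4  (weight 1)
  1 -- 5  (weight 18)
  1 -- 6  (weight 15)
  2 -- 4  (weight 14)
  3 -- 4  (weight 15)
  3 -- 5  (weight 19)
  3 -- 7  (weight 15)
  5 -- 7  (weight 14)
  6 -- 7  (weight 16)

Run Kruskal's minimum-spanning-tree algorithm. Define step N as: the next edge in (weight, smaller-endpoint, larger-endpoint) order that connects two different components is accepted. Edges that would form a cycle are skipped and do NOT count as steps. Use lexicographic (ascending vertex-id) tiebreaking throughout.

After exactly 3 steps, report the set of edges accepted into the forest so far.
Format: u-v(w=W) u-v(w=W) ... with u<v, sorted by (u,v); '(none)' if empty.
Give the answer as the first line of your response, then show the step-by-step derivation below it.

0-3(w=11) 1-2(w=6) 1-4(w=1)

step 1: add edge 1-4 (w=1); MST = {1-4(w=1)}
step 2: add edge 1-2 (w=6); MST = {1-2(w=6) 1-4(w=1)}
step 3: add edge 0-3 (w=11); MST = {0-3(w=11) 1-2(w=6) 1-4(w=1)}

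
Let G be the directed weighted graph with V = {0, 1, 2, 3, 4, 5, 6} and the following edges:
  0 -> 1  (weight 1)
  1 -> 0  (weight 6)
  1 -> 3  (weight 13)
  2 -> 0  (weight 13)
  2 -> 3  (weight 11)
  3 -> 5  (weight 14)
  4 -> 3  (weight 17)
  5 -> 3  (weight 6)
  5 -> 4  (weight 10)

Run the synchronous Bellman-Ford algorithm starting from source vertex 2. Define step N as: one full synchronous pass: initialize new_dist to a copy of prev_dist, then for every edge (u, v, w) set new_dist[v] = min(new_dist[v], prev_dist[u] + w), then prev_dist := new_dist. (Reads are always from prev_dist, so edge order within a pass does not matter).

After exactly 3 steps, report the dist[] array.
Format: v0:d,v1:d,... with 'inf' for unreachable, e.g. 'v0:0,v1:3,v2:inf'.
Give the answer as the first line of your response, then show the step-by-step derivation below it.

v0:13,v1:14,v2:0,v3:11,v4:35,v5:25,v6:inf

step 1: dist = v0:13,v1:inf,v2:0,v3:11,v4:inf,v5:inf,v6:inf
step 2: dist = v0:13,v1:14,v2:0,v3:11,v4:inf,v5:25,v6:inf
step 3: dist = v0:13,v1:14,v2:0,v3:11,v4:35,v5:25,v6:inf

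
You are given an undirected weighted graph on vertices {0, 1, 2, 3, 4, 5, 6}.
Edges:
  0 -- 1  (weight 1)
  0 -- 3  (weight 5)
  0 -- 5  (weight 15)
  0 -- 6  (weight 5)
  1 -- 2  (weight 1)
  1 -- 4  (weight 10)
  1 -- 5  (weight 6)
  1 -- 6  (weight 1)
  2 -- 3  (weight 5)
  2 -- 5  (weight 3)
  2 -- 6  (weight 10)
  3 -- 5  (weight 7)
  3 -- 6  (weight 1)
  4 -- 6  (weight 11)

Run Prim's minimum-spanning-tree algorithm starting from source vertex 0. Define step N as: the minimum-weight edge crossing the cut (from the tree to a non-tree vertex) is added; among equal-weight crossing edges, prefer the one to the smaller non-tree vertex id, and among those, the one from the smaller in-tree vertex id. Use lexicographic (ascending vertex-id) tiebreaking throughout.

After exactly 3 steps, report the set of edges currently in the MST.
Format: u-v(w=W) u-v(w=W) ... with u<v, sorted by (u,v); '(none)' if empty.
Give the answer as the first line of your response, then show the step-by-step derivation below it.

0-1(w=1) 1-2(w=1) 1-6(w=1)

step 1: add edge 0-1 (w=1); MST = {0-1(w=1)}
step 2: add edge 1-2 (w=1); MST = {0-1(w=1) 1-2(w=1)}
step 3: add edge 1-6 (w=1); MST = {0-1(w=1) 1-2(w=1) 1-6(w=1)}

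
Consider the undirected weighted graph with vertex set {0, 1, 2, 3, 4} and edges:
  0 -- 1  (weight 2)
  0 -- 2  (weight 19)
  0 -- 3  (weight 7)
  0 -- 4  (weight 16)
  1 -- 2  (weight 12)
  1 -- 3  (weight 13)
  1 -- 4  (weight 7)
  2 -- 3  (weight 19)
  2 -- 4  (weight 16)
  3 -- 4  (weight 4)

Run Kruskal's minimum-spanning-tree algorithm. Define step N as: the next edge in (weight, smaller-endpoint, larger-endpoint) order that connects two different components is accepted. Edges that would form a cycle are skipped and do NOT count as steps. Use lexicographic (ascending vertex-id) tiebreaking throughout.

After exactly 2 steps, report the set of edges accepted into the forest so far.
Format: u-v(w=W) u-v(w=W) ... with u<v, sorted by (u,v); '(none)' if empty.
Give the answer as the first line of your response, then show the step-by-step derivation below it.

0-1(w=2) 3-4(w=4)

step 1: add edge 0-1 (w=2); MST = {0-1(w=2)}
step 2: add edge 3-4 (w=4); MST = {0-1(w=2) 3-4(w=4)}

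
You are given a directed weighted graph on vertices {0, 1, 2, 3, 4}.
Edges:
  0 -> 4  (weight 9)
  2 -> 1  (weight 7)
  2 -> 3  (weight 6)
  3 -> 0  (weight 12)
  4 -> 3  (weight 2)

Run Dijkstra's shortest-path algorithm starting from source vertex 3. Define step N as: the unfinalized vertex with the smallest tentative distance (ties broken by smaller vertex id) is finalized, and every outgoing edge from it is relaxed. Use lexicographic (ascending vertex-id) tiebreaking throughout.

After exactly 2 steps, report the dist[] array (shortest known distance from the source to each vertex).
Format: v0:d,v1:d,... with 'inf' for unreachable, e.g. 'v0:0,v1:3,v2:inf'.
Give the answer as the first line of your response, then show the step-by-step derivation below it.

v0:12,v1:inf,v2:inf,v3:0,v4:21

step 1: dist = v0:12,v1:inf,v2:inf,v3:0,v4:inf
step 2: dist = v0:12,v1:inf,v2:inf,v3:0,v4:21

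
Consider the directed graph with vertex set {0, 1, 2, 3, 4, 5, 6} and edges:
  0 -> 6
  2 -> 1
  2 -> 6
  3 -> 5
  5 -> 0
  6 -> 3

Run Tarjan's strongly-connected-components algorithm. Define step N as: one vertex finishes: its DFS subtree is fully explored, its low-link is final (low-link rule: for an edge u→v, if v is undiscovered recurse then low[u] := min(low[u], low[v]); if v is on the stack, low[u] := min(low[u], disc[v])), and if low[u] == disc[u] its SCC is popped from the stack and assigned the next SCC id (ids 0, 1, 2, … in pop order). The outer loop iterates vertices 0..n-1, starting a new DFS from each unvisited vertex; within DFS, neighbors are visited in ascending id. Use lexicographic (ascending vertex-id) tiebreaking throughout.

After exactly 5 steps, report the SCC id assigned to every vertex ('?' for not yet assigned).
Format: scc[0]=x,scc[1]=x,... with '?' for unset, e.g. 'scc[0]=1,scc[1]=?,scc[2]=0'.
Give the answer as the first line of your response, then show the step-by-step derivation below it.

scc[0]=0,scc[1]=1,scc[2]=?,scc[3]=0,scc[4]=?,scc[5]=0,scc[6]=0

step 1: low=(low[0]=0,low[1]=?,low[2]=?,low[3]=2,low[4]=?,low[5]=0,low[6]=1); scc=(scc[0]=?,scc[1]=?,scc[2]=?,scc[3]=?,scc[4]=?,scc[5]=?,scc[6]=?)
step 2: low=(low[0]=0,low[1]=?,low[2]=?,low[3]=0,low[4]=?,low[5]=0,low[6]=1); scc=(scc[0]=?,scc[1]=?,scc[2]=?,scc[3]=?,scc[4]=?,scc[5]=?,scc[6]=?)
step 3: low=(low[0]=0,low[1]=?,low[2]=?,low[3]=0,low[4]=?,low[5]=0,low[6]=0); scc=(scc[0]=?,scc[1]=?,scc[2]=?,scc[3]=?,scc[4]=?,scc[5]=?,scc[6]=?)
step 4: low=(low[0]=0,low[1]=?,low[2]=?,low[3]=0,low[4]=?,low[5]=0,low[6]=0); scc=(scc[0]=0,scc[1]=?,scc[2]=?,scc[3]=0,scc[4]=?,scc[5]=0,scc[6]=0)
step 5: low=(low[0]=0,low[1]=4,low[2]=?,low[3]=0,low[4]=?,low[5]=0,low[6]=0); scc=(scc[0]=0,scc[1]=1,scc[2]=?,scc[3]=0,scc[4]=?,scc[5]=0,scc[6]=0)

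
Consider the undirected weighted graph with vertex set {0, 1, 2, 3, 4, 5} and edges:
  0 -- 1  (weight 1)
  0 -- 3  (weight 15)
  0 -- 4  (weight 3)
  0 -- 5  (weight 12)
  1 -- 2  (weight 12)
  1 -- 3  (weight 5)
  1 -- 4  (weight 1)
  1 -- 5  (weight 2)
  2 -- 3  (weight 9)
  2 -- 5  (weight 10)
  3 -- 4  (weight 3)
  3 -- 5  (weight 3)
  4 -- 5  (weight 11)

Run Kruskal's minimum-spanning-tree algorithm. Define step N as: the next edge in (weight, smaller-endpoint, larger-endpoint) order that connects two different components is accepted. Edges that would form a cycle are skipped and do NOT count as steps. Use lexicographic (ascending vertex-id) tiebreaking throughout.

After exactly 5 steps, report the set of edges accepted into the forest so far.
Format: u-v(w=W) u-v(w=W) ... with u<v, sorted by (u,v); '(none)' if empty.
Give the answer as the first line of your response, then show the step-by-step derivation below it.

0-1(w=1) 1-4(w=1) 1-5(w=2) 2-3(w=9) 3-4(w=3)

step 1: add edge 0-1 (w=1); MST = {0-1(w=1)}
step 2: add edge 1-4 (w=1); MST = {0-1(w=1) 1-4(w=1)}
step 3: add edge 1-5 (w=2); MST = {0-1(w=1) 1-4(w=1) 1-5(w=2)}
step 4: add edge 3-4 (w=3); MST = {0-1(w=1) 1-4(w=1) 1-5(w=2) 3-4(w=3)}
step 5: add edge 2-3 (w=9); MST = {0-1(w=1) 1-4(w=1) 1-5(w=2) 2-3(w=9) 3-4(w=3)}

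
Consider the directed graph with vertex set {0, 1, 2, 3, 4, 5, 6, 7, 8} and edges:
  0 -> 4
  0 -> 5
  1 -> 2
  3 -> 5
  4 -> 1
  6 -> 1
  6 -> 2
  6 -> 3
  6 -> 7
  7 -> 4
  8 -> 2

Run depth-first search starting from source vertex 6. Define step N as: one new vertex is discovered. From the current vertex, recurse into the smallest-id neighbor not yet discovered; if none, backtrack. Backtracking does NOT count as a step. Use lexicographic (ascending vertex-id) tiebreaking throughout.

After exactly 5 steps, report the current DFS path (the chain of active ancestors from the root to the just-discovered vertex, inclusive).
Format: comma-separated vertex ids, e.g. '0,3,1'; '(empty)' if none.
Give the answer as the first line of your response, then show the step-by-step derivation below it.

6,3,5

step 1: discover 6; path=6; order=6
step 2: discover 1; path=6>1; order=6,1
step 3: discover 2; path=6>1>2; order=6,1,2
step 4: discover 3; path=6>3; order=6,1,2,3
step 5: discover 5; path=6>3>5; order=6,1,2,3,5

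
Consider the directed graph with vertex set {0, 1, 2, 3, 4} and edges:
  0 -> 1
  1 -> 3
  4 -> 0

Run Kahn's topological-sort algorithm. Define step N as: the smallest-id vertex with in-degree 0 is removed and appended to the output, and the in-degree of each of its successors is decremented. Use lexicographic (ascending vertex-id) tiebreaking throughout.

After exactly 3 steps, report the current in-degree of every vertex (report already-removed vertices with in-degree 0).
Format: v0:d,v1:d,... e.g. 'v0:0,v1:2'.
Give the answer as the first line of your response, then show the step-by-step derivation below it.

v0:0,v1:0,v2:0,v3:1,v4:0

step 1: output 2; order=[2]; indeg=(1,1,0,1,0)
step 2: output 4; order=[2,4]; indeg=(0,1,0,1,0)
step 3: output 0; order=[2,4,0]; indeg=(0,0,0,1,0)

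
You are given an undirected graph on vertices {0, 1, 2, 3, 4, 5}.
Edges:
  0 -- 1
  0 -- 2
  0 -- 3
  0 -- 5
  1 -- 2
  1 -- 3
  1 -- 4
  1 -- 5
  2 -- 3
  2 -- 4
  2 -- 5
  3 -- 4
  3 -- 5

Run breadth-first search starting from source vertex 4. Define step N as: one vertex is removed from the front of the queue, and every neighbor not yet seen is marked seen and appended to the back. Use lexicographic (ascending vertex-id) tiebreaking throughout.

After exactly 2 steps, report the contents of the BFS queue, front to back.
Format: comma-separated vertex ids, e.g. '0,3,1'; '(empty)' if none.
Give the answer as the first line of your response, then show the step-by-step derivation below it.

2,3,0,5

step 1: dequeue 4; queue=[1,2,3]; order=4
step 2: dequeue 1; queue=[2,3,0,5]; order=4,1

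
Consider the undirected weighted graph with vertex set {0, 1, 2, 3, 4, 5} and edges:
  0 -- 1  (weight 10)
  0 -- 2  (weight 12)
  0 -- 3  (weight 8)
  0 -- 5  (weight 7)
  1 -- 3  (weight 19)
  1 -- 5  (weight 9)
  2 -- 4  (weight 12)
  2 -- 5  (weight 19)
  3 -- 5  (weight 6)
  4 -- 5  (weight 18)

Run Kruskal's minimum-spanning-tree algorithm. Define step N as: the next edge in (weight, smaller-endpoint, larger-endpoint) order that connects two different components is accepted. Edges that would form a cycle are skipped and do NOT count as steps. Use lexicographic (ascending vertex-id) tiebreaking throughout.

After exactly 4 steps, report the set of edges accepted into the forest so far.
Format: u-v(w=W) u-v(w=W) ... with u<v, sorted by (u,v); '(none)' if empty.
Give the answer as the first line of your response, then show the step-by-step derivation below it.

0-2(w=12) 0-5(w=7) 1-5(w=9) 3-5(w=6)

step 1: add edge 3-5 (w=6); MST = {3-5(w=6)}
step 2: add edge 0-5 (w=7); MST = {0-5(w=7) 3-5(w=6)}
step 3: add edge 1-5 (w=9); MST = {0-5(w=7) 1-5(w=9) 3-5(w=6)}
step 4: add edge 0-2 (w=12); MST = {0-2(w=12) 0-5(w=7) 1-5(w=9) 3-5(w=6)}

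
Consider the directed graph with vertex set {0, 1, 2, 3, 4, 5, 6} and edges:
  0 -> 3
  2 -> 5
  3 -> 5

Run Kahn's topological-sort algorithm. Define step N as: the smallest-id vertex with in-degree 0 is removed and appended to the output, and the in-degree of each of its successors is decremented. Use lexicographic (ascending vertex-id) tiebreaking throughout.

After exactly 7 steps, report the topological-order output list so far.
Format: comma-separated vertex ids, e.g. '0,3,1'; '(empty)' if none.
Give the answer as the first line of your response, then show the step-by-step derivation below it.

0,1,2,3,4,5,6

step 1: output 0; order=[0]; indeg=(0,0,0,0,0,2,0)
step 2: output 1; order=[0,1]; indeg=(0,0,0,0,0,2,0)
step 3: output 2; order=[0,1,2]; indeg=(0,0,0,0,0,1,0)
step 4: output 3; order=[0,1,2,3]; indeg=(0,0,0,0,0,0,0)
step 5: output 4; order=[0,1,2,3,4]; indeg=(0,0,0,0,0,0,0)
step 6: output 5; order=[0,1,2,3,4,5]; indeg=(0,0,0,0,0,0,0)
step 7: output 6; order=[0,1,2,3,4,5,6]; indeg=(0,0,0,0,0,0,0)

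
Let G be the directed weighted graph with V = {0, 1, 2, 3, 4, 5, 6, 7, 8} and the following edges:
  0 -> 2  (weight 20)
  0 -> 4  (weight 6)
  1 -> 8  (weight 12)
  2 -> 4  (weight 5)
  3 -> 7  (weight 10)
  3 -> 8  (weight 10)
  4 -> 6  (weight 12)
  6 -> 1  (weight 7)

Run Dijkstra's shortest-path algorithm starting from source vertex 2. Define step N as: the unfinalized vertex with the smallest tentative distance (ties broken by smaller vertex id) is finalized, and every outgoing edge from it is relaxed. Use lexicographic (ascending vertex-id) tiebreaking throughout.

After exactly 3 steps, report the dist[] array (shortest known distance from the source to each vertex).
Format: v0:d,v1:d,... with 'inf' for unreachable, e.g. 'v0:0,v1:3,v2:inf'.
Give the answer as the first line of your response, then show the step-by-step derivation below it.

v0:inf,v1:24,v2:0,v3:inf,v4:5,v5:inf,v6:17,v7:inf,v8:inf

step 1: dist = v0:inf,v1:inf,v2:0,v3:inf,v4:5,v5:inf,v6:inf,v7:inf,v8:inf
step 2: dist = v0:inf,v1:inf,v2:0,v3:inf,v4:5,v5:inf,v6:17,v7:inf,v8:inf
step 3: dist = v0:inf,v1:24,v2:0,v3:inf,v4:5,v5:inf,v6:17,v7:inf,v8:inf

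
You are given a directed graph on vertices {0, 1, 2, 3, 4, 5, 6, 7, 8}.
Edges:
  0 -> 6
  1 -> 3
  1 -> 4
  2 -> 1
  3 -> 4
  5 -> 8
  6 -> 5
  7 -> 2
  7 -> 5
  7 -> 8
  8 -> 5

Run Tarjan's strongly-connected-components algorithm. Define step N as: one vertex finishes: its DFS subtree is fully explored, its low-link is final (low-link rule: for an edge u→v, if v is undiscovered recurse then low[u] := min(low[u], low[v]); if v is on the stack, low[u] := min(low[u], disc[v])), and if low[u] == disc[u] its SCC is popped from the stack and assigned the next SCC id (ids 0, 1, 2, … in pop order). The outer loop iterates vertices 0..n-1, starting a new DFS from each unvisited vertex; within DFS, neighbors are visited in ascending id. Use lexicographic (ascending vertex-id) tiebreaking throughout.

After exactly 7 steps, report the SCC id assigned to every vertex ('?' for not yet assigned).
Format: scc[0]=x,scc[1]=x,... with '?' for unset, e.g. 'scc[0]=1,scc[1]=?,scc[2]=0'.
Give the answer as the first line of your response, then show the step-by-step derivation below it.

scc[0]=2,scc[1]=5,scc[2]=?,scc[3]=4,scc[4]=3,scc[5]=0,scc[6]=1,scc[7]=?,scc[8]=0

step 1: low=(low[0]=0,low[1]=?,low[2]=?,low[3]=?,low[4]=?,low[5]=2,low[6]=1,low[7]=?,low[8]=2); scc=(scc[0]=?,scc[1]=?,scc[2]=?,scc[3]=?,scc[4]=?,scc[5]=?,scc[6]=?,scc[7]=?,scc[8]=?)
step 2: low=(low[0]=0,low[1]=?,low[2]=?,low[3]=?,low[4]=?,low[5]=2,low[6]=1,low[7]=?,low[8]=2); scc=(scc[0]=?,scc[1]=?,scc[2]=?,scc[3]=?,scc[4]=?,scc[5]=0,scc[6]=?,scc[7]=?,scc[8]=0)
step 3: low=(low[0]=0,low[1]=?,low[2]=?,low[3]=?,low[4]=?,low[5]=2,low[6]=1,low[7]=?,low[8]=2); scc=(scc[0]=?,scc[1]=?,scc[2]=?,scc[3]=?,scc[4]=?,scc[5]=0,scc[6]=1,scc[7]=?,scc[8]=0)
step 4: low=(low[0]=0,low[1]=?,low[2]=?,low[3]=?,low[4]=?,low[5]=2,low[6]=1,low[7]=?,low[8]=2); scc=(scc[0]=2,scc[1]=?,scc[2]=?,scc[3]=?,scc[4]=?,scc[5]=0,scc[6]=1,scc[7]=?,scc[8]=0)
step 5: low=(low[0]=0,low[1]=4,low[2]=?,low[3]=5,low[4]=6,low[5]=2,low[6]=1,low[7]=?,low[8]=2); scc=(scc[0]=2,scc[1]=?,scc[2]=?,scc[3]=?,scc[4]=3,scc[5]=0,scc[6]=1,scc[7]=?,scc[8]=0)
step 6: low=(low[0]=0,low[1]=4,low[2]=?,low[3]=5,low[4]=6,low[5]=2,low[6]=1,low[7]=?,low[8]=2); scc=(scc[0]=2,scc[1]=?,scc[2]=?,scc[3]=4,scc[4]=3,scc[5]=0,scc[6]=1,scc[7]=?,scc[8]=0)
step 7: low=(low[0]=0,low[1]=4,low[2]=?,low[3]=5,low[4]=6,low[5]=2,low[6]=1,low[7]=?,low[8]=2); scc=(scc[0]=2,scc[1]=5,scc[2]=?,scc[3]=4,scc[4]=3,scc[5]=0,scc[6]=1,scc[7]=?,scc[8]=0)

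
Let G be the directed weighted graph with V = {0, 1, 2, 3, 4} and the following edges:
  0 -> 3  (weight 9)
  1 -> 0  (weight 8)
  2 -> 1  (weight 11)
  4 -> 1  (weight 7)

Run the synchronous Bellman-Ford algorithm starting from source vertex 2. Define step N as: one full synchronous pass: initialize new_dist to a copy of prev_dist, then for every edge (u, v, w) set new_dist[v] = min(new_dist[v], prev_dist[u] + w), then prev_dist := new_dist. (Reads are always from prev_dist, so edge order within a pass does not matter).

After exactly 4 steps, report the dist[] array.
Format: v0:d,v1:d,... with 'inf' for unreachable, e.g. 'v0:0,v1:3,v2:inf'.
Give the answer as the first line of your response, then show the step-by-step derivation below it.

v0:19,v1:11,v2:0,v3:28,v4:inf

step 1: dist = v0:inf,v1:11,v2:0,v3:inf,v4:inf
step 2: dist = v0:19,v1:11,v2:0,v3:inf,v4:inf
step 3: dist = v0:19,v1:11,v2:0,v3:28,v4:inf
step 4: dist = v0:19,v1:11,v2:0,v3:28,v4:inf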